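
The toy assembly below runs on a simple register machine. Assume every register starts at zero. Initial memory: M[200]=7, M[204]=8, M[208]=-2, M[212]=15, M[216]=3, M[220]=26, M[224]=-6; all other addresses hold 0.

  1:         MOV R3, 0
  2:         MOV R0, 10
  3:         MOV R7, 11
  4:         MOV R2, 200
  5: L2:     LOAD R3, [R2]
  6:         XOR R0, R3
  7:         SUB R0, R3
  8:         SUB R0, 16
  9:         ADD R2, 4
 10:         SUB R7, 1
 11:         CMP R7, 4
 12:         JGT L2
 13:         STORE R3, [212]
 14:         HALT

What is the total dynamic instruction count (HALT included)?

after MOV R3, 0: R3=0
after MOV R0, 10: R0=10
after MOV R7, 11: R7=11
after MOV R2, 200: R2=200
after LOAD R3, [R2]: R3=M[200]=7
after XOR R0, R3: R0=10^7=13
after SUB R0, R3: R0=13-7=6
after SUB R0, 16: R0=6-16=-10
after ADD R2, 4: R2=200+4=204
after SUB R7, 1: R7=11-1=10
CMP R7, 4  (cmp 10,4)
JGT L2: taken
after LOAD R3, [R2]: R3=M[204]=8
after XOR R0, R3: R0=(-10)^8=-2
after SUB R0, R3: R0=(-2)-8=-10
after SUB R0, 16: R0=(-10)-16=-26
after ADD R2, 4: R2=204+4=208
after SUB R7, 1: R7=10-1=9
CMP R7, 4  (cmp 9,4)
JGT L2: taken
after LOAD R3, [R2]: R3=M[208]=-2
after XOR R0, R3: R0=(-26)^(-2)=24
after SUB R0, R3: R0=24-(-2)=26
after SUB R0, 16: R0=26-16=10
after ADD R2, 4: R2=208+4=212
after SUB R7, 1: R7=9-1=8
CMP R7, 4  (cmp 8,4)
JGT L2: taken
after LOAD R3, [R2]: R3=M[212]=15
after XOR R0, R3: R0=10^15=5
after SUB R0, R3: R0=5-15=-10
after SUB R0, 16: R0=(-10)-16=-26
after ADD R2, 4: R2=212+4=216
after SUB R7, 1: R7=8-1=7
CMP R7, 4  (cmp 7,4)
JGT L2: taken
after LOAD R3, [R2]: R3=M[216]=3
after XOR R0, R3: R0=(-26)^3=-27
after SUB R0, R3: R0=(-27)-3=-30
after SUB R0, 16: R0=(-30)-16=-46
after ADD R2, 4: R2=216+4=220
after SUB R7, 1: R7=7-1=6
CMP R7, 4  (cmp 6,4)
JGT L2: taken
after LOAD R3, [R2]: R3=M[220]=26
after XOR R0, R3: R0=(-46)^26=-56
after SUB R0, R3: R0=(-56)-26=-82
after SUB R0, 16: R0=(-82)-16=-98
after ADD R2, 4: R2=220+4=224
after SUB R7, 1: R7=6-1=5
CMP R7, 4  (cmp 5,4)
JGT L2: taken
after LOAD R3, [R2]: R3=M[224]=-6
after XOR R0, R3: R0=(-98)^(-6)=100
after SUB R0, R3: R0=100-(-6)=106
after SUB R0, 16: R0=106-16=90
after ADD R2, 4: R2=224+4=228
after SUB R7, 1: R7=5-1=4
CMP R7, 4  (cmp 4,4)
JGT L2: not taken
STORE R3, [212] → M[212]=-6
halt.
Total executed instructions: 62.

62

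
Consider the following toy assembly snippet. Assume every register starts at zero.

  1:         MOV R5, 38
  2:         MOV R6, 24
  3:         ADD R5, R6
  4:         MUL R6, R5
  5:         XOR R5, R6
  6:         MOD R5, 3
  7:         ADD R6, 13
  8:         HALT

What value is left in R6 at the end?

R5=38
R6=24
R5=38+24=62
R6=24*62=1488
R5=62^1488=1518
R5=1518%3=0
R6=1488+13=1501
halt.

1501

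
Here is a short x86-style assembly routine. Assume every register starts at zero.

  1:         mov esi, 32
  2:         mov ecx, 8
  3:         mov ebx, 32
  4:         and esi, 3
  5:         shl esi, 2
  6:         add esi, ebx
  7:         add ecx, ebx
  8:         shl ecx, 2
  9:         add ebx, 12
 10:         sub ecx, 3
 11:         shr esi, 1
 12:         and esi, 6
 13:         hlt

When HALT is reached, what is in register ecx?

esi=32
ecx=8
ebx=32
esi=32&3=0
esi=0<<2=0
esi=0+32=32
ecx=8+32=40
ecx=40<<2=160
ebx=32+12=44
ecx=160-3=157
esi=32>>1=16
esi=16&6=0
halt.

157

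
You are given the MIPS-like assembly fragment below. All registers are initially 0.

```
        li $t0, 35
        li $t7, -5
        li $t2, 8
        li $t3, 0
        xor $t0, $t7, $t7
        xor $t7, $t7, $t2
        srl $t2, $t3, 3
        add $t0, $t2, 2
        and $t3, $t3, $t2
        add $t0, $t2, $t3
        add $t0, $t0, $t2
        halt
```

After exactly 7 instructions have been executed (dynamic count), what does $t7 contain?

$t0=35
$t7=-5
$t2=8
$t3=0
$t0=(-5)^(-5)=0
$t7=(-5)^8=-13
$t2=0>>3=0
After step 7: $t7 = -13.

-13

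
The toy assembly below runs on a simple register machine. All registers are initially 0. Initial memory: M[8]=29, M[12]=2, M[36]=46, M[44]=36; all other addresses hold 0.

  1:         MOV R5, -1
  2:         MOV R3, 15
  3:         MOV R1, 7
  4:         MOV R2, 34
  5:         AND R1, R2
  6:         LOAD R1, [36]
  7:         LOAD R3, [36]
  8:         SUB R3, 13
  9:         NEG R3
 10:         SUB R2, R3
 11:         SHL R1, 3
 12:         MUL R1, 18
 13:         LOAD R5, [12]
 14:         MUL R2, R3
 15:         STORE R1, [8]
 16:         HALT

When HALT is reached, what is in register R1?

6624

MOV R5, -1 → R5=-1
MOV R3, 15 → R3=15
MOV R1, 7 → R1=7
MOV R2, 34 → R2=34
AND R1, R2 → R1=7&34=2
LOAD R1, [36] → R1=M[36]=46
LOAD R3, [36] → R3=M[36]=46
SUB R3, 13 → R3=46-13=33
NEG R3 → R3=-(33)=-33
SUB R2, R3 → R2=34-(-33)=67
SHL R1, 3 → R1=46<<3=368
MUL R1, 18 → R1=368*18=6624
LOAD R5, [12] → R5=M[12]=2
MUL R2, R3 → R2=67*(-33)=-2211
STORE R1, [8] → M[8]=6624
halt.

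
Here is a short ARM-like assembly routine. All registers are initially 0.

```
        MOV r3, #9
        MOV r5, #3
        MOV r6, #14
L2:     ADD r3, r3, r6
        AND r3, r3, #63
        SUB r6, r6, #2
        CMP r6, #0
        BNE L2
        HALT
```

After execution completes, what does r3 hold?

1

after MOV r3, #9: r3=9
after MOV r5, #3: r5=3
after MOV r6, #14: r6=14
after ADD r3, r3, r6: r3=9+14=23
after AND r3, r3, #63: r3=23&63=23
after SUB r6, r6, #2: r6=14-2=12
CMP r6, #0  (cmp 12,0)
BNE L2: taken
after ADD r3, r3, r6: r3=23+12=35
after AND r3, r3, #63: r3=35&63=35
after SUB r6, r6, #2: r6=12-2=10
CMP r6, #0  (cmp 10,0)
BNE L2: taken
after ADD r3, r3, r6: r3=35+10=45
after AND r3, r3, #63: r3=45&63=45
after SUB r6, r6, #2: r6=10-2=8
CMP r6, #0  (cmp 8,0)
BNE L2: taken
after ADD r3, r3, r6: r3=45+8=53
after AND r3, r3, #63: r3=53&63=53
after SUB r6, r6, #2: r6=8-2=6
CMP r6, #0  (cmp 6,0)
BNE L2: taken
after ADD r3, r3, r6: r3=53+6=59
after AND r3, r3, #63: r3=59&63=59
after SUB r6, r6, #2: r6=6-2=4
CMP r6, #0  (cmp 4,0)
BNE L2: taken
after ADD r3, r3, r6: r3=59+4=63
after AND r3, r3, #63: r3=63&63=63
after SUB r6, r6, #2: r6=4-2=2
CMP r6, #0  (cmp 2,0)
BNE L2: taken
after ADD r3, r3, r6: r3=63+2=65
after AND r3, r3, #63: r3=65&63=1
after SUB r6, r6, #2: r6=2-2=0
CMP r6, #0  (cmp 0,0)
BNE L2: not taken
halt.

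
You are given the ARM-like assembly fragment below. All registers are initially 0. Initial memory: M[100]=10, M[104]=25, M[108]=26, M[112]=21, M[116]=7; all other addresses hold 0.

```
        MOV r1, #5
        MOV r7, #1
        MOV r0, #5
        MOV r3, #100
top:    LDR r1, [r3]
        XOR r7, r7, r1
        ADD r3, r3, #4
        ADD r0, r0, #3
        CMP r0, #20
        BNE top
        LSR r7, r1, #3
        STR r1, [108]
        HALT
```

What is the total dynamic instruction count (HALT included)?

37

r1=5
r7=1
r0=5
r3=100
r1=M[100]=10
r7=1^10=11
r3=100+4=104
r0=5+3=8
CMP r0, #20  (cmp 8,20)
BNE top: taken
r1=M[104]=25
r7=11^25=18
r3=104+4=108
r0=8+3=11
CMP r0, #20  (cmp 11,20)
BNE top: taken
r1=M[108]=26
r7=18^26=8
r3=108+4=112
r0=11+3=14
CMP r0, #20  (cmp 14,20)
BNE top: taken
r1=M[112]=21
r7=8^21=29
r3=112+4=116
r0=14+3=17
CMP r0, #20  (cmp 17,20)
BNE top: taken
r1=M[116]=7
r7=29^7=26
r3=116+4=120
r0=17+3=20
CMP r0, #20  (cmp 20,20)
BNE top: not taken
r7=7>>3=0
STR r1, [108] → M[108]=7
halt.
Total executed instructions: 37.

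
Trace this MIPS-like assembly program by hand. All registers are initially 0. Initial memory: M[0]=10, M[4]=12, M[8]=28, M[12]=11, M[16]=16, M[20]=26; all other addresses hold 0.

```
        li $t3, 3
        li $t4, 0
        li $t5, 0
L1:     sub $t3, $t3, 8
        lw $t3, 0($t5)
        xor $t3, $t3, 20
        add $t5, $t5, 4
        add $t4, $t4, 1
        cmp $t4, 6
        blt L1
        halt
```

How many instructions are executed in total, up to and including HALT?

46

li $t3, 3 → $t3=3
li $t4, 0 → $t4=0
li $t5, 0 → $t5=0
sub $t3, $t3, 8 → $t3=3-8=-5
lw $t3, 0($t5) → $t3=M[0]=10
xor $t3, $t3, 20 → $t3=10^20=30
add $t5, $t5, 4 → $t5=0+4=4
add $t4, $t4, 1 → $t4=0+1=1
cmp $t4, 6  (cmp 1,6)
blt L1: taken
sub $t3, $t3, 8 → $t3=30-8=22
lw $t3, 0($t5) → $t3=M[4]=12
xor $t3, $t3, 20 → $t3=12^20=24
add $t5, $t5, 4 → $t5=4+4=8
add $t4, $t4, 1 → $t4=1+1=2
cmp $t4, 6  (cmp 2,6)
blt L1: taken
sub $t3, $t3, 8 → $t3=24-8=16
lw $t3, 0($t5) → $t3=M[8]=28
xor $t3, $t3, 20 → $t3=28^20=8
add $t5, $t5, 4 → $t5=8+4=12
add $t4, $t4, 1 → $t4=2+1=3
cmp $t4, 6  (cmp 3,6)
blt L1: taken
sub $t3, $t3, 8 → $t3=8-8=0
lw $t3, 0($t5) → $t3=M[12]=11
xor $t3, $t3, 20 → $t3=11^20=31
add $t5, $t5, 4 → $t5=12+4=16
add $t4, $t4, 1 → $t4=3+1=4
cmp $t4, 6  (cmp 4,6)
blt L1: taken
sub $t3, $t3, 8 → $t3=31-8=23
lw $t3, 0($t5) → $t3=M[16]=16
xor $t3, $t3, 20 → $t3=16^20=4
add $t5, $t5, 4 → $t5=16+4=20
add $t4, $t4, 1 → $t4=4+1=5
cmp $t4, 6  (cmp 5,6)
blt L1: taken
sub $t3, $t3, 8 → $t3=4-8=-4
lw $t3, 0($t5) → $t3=M[20]=26
xor $t3, $t3, 20 → $t3=26^20=14
add $t5, $t5, 4 → $t5=20+4=24
add $t4, $t4, 1 → $t4=5+1=6
cmp $t4, 6  (cmp 6,6)
blt L1: not taken
halt.
Total executed instructions: 46.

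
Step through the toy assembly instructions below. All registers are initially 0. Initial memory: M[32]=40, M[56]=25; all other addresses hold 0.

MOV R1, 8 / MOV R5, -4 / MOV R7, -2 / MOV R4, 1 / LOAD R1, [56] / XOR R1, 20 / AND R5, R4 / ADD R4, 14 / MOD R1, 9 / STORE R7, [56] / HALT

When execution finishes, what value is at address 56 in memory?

after MOV R1, 8: R1=8
after MOV R5, -4: R5=-4
after MOV R7, -2: R7=-2
after MOV R4, 1: R4=1
after LOAD R1, [56]: R1=M[56]=25
after XOR R1, 20: R1=25^20=13
after AND R5, R4: R5=(-4)&1=0
after ADD R4, 14: R4=1+14=15
after MOD R1, 9: R1=13%9=4
STORE R7, [56] → M[56]=-2
halt.

-2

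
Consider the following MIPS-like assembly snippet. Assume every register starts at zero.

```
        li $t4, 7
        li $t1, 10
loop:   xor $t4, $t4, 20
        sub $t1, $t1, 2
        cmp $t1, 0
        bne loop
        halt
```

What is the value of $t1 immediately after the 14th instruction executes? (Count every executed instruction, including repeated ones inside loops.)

$t4=7
$t1=10
$t4=7^20=19
$t1=10-2=8
cmp $t1, 0  (cmp 8,0)
bne loop: taken
$t4=19^20=7
$t1=8-2=6
cmp $t1, 0  (cmp 6,0)
bne loop: taken
$t4=7^20=19
$t1=6-2=4
cmp $t1, 0  (cmp 4,0)
bne loop: taken
After step 14: $t1 = 4.

4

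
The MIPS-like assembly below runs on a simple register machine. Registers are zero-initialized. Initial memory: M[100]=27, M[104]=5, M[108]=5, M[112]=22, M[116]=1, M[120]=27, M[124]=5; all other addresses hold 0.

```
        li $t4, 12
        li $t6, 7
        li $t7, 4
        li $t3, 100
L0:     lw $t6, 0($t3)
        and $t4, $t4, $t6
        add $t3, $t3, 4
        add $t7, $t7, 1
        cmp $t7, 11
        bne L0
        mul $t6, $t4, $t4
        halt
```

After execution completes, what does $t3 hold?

after li $t4, 12: $t4=12
after li $t6, 7: $t6=7
after li $t7, 4: $t7=4
after li $t3, 100: $t3=100
after lw $t6, 0($t3): $t6=M[100]=27
after and $t4, $t4, $t6: $t4=12&27=8
after add $t3, $t3, 4: $t3=100+4=104
after add $t7, $t7, 1: $t7=4+1=5
cmp $t7, 11  (cmp 5,11)
bne L0: taken
after lw $t6, 0($t3): $t6=M[104]=5
after and $t4, $t4, $t6: $t4=8&5=0
after add $t3, $t3, 4: $t3=104+4=108
after add $t7, $t7, 1: $t7=5+1=6
cmp $t7, 11  (cmp 6,11)
bne L0: taken
after lw $t6, 0($t3): $t6=M[108]=5
after and $t4, $t4, $t6: $t4=0&5=0
after add $t3, $t3, 4: $t3=108+4=112
after add $t7, $t7, 1: $t7=6+1=7
cmp $t7, 11  (cmp 7,11)
bne L0: taken
after lw $t6, 0($t3): $t6=M[112]=22
after and $t4, $t4, $t6: $t4=0&22=0
after add $t3, $t3, 4: $t3=112+4=116
after add $t7, $t7, 1: $t7=7+1=8
cmp $t7, 11  (cmp 8,11)
bne L0: taken
after lw $t6, 0($t3): $t6=M[116]=1
after and $t4, $t4, $t6: $t4=0&1=0
after add $t3, $t3, 4: $t3=116+4=120
after add $t7, $t7, 1: $t7=8+1=9
cmp $t7, 11  (cmp 9,11)
bne L0: taken
after lw $t6, 0($t3): $t6=M[120]=27
after and $t4, $t4, $t6: $t4=0&27=0
after add $t3, $t3, 4: $t3=120+4=124
after add $t7, $t7, 1: $t7=9+1=10
cmp $t7, 11  (cmp 10,11)
bne L0: taken
after lw $t6, 0($t3): $t6=M[124]=5
after and $t4, $t4, $t6: $t4=0&5=0
after add $t3, $t3, 4: $t3=124+4=128
after add $t7, $t7, 1: $t7=10+1=11
cmp $t7, 11  (cmp 11,11)
bne L0: not taken
after mul $t6, $t4, $t4: $t6=0*0=0
halt.

128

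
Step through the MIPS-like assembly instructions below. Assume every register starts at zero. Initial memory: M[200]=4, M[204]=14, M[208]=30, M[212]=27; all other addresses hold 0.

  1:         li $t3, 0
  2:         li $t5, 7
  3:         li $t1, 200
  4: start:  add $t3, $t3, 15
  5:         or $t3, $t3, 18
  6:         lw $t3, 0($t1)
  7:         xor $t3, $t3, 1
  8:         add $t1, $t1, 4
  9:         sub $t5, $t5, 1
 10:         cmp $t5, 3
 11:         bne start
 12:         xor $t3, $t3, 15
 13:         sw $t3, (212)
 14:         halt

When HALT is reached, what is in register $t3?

li $t3, 0 → $t3=0
li $t5, 7 → $t5=7
li $t1, 200 → $t1=200
add $t3, $t3, 15 → $t3=0+15=15
or $t3, $t3, 18 → $t3=15|18=31
lw $t3, 0($t1) → $t3=M[200]=4
xor $t3, $t3, 1 → $t3=4^1=5
add $t1, $t1, 4 → $t1=200+4=204
sub $t5, $t5, 1 → $t5=7-1=6
cmp $t5, 3  (cmp 6,3)
bne start: taken
add $t3, $t3, 15 → $t3=5+15=20
or $t3, $t3, 18 → $t3=20|18=22
lw $t3, 0($t1) → $t3=M[204]=14
xor $t3, $t3, 1 → $t3=14^1=15
add $t1, $t1, 4 → $t1=204+4=208
sub $t5, $t5, 1 → $t5=6-1=5
cmp $t5, 3  (cmp 5,3)
bne start: taken
add $t3, $t3, 15 → $t3=15+15=30
or $t3, $t3, 18 → $t3=30|18=30
lw $t3, 0($t1) → $t3=M[208]=30
xor $t3, $t3, 1 → $t3=30^1=31
add $t1, $t1, 4 → $t1=208+4=212
sub $t5, $t5, 1 → $t5=5-1=4
cmp $t5, 3  (cmp 4,3)
bne start: taken
add $t3, $t3, 15 → $t3=31+15=46
or $t3, $t3, 18 → $t3=46|18=62
lw $t3, 0($t1) → $t3=M[212]=27
xor $t3, $t3, 1 → $t3=27^1=26
add $t1, $t1, 4 → $t1=212+4=216
sub $t5, $t5, 1 → $t5=4-1=3
cmp $t5, 3  (cmp 3,3)
bne start: not taken
xor $t3, $t3, 15 → $t3=26^15=21
sw $t3, (212) → M[212]=21
halt.

21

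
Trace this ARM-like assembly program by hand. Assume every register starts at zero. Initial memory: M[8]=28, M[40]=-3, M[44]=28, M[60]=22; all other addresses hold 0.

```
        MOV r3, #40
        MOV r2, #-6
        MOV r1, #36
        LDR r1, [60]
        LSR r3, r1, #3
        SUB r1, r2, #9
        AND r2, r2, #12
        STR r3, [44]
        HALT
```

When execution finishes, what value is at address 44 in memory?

2

MOV r3, #40 → r3=40
MOV r2, #-6 → r2=-6
MOV r1, #36 → r1=36
LDR r1, [60] → r1=M[60]=22
LSR r3, r1, #3 → r3=22>>3=2
SUB r1, r2, #9 → r1=(-6)-9=-15
AND r2, r2, #12 → r2=(-6)&12=8
STR r3, [44] → M[44]=2
halt.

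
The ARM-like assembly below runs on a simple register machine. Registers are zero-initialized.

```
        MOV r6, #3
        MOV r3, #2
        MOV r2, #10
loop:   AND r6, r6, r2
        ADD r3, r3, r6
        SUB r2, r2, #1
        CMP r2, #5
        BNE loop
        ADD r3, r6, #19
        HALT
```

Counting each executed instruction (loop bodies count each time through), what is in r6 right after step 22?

MOV r6, #3 → r6=3
MOV r3, #2 → r3=2
MOV r2, #10 → r2=10
AND r6, r6, r2 → r6=3&10=2
ADD r3, r3, r6 → r3=2+2=4
SUB r2, r2, #1 → r2=10-1=9
CMP r2, #5  (cmp 9,5)
BNE loop: taken
AND r6, r6, r2 → r6=2&9=0
ADD r3, r3, r6 → r3=4+0=4
SUB r2, r2, #1 → r2=9-1=8
CMP r2, #5  (cmp 8,5)
BNE loop: taken
AND r6, r6, r2 → r6=0&8=0
ADD r3, r3, r6 → r3=4+0=4
SUB r2, r2, #1 → r2=8-1=7
CMP r2, #5  (cmp 7,5)
BNE loop: taken
AND r6, r6, r2 → r6=0&7=0
ADD r3, r3, r6 → r3=4+0=4
SUB r2, r2, #1 → r2=7-1=6
CMP r2, #5  (cmp 6,5)
After step 22: r6 = 0.

0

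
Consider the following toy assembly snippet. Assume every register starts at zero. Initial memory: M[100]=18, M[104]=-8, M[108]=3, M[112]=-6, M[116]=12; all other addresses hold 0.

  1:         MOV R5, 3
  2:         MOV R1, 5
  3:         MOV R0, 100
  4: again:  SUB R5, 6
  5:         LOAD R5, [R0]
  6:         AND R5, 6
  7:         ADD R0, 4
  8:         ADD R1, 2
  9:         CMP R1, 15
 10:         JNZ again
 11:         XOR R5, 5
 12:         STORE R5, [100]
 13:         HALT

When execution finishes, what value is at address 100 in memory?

after MOV R5, 3: R5=3
after MOV R1, 5: R1=5
after MOV R0, 100: R0=100
after SUB R5, 6: R5=3-6=-3
after LOAD R5, [R0]: R5=M[100]=18
after AND R5, 6: R5=18&6=2
after ADD R0, 4: R0=100+4=104
after ADD R1, 2: R1=5+2=7
CMP R1, 15  (cmp 7,15)
JNZ again: taken
after SUB R5, 6: R5=2-6=-4
after LOAD R5, [R0]: R5=M[104]=-8
after AND R5, 6: R5=(-8)&6=0
after ADD R0, 4: R0=104+4=108
after ADD R1, 2: R1=7+2=9
CMP R1, 15  (cmp 9,15)
JNZ again: taken
after SUB R5, 6: R5=0-6=-6
after LOAD R5, [R0]: R5=M[108]=3
after AND R5, 6: R5=3&6=2
after ADD R0, 4: R0=108+4=112
after ADD R1, 2: R1=9+2=11
CMP R1, 15  (cmp 11,15)
JNZ again: taken
after SUB R5, 6: R5=2-6=-4
after LOAD R5, [R0]: R5=M[112]=-6
after AND R5, 6: R5=(-6)&6=2
after ADD R0, 4: R0=112+4=116
after ADD R1, 2: R1=11+2=13
CMP R1, 15  (cmp 13,15)
JNZ again: taken
after SUB R5, 6: R5=2-6=-4
after LOAD R5, [R0]: R5=M[116]=12
after AND R5, 6: R5=12&6=4
after ADD R0, 4: R0=116+4=120
after ADD R1, 2: R1=13+2=15
CMP R1, 15  (cmp 15,15)
JNZ again: not taken
after XOR R5, 5: R5=4^5=1
STORE R5, [100] → M[100]=1
halt.

1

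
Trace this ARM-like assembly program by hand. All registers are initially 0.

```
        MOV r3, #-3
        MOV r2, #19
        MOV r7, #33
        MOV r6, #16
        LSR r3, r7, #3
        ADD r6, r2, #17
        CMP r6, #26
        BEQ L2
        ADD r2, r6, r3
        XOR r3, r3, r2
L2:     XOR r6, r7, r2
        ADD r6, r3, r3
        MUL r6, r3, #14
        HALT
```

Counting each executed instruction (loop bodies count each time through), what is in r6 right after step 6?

36

r3=-3
r2=19
r7=33
r6=16
r3=33>>3=4
r6=19+17=36
After step 6: r6 = 36.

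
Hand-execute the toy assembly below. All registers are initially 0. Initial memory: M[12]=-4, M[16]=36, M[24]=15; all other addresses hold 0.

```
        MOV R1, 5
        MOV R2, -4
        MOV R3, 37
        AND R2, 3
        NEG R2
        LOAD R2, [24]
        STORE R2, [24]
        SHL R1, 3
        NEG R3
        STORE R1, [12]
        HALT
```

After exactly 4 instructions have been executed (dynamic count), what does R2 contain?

0

MOV R1, 5 → R1=5
MOV R2, -4 → R2=-4
MOV R3, 37 → R3=37
AND R2, 3 → R2=(-4)&3=0
After step 4: R2 = 0.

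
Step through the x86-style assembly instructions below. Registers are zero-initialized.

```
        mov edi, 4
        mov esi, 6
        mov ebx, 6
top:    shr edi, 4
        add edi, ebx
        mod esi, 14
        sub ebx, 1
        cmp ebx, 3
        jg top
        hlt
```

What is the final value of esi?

6

mov edi, 4 → edi=4
mov esi, 6 → esi=6
mov ebx, 6 → ebx=6
shr edi, 4 → edi=4>>4=0
add edi, ebx → edi=0+6=6
mod esi, 14 → esi=6%14=6
sub ebx, 1 → ebx=6-1=5
cmp ebx, 3  (cmp 5,3)
jg top: taken
shr edi, 4 → edi=6>>4=0
add edi, ebx → edi=0+5=5
mod esi, 14 → esi=6%14=6
sub ebx, 1 → ebx=5-1=4
cmp ebx, 3  (cmp 4,3)
jg top: taken
shr edi, 4 → edi=5>>4=0
add edi, ebx → edi=0+4=4
mod esi, 14 → esi=6%14=6
sub ebx, 1 → ebx=4-1=3
cmp ebx, 3  (cmp 3,3)
jg top: not taken
halt.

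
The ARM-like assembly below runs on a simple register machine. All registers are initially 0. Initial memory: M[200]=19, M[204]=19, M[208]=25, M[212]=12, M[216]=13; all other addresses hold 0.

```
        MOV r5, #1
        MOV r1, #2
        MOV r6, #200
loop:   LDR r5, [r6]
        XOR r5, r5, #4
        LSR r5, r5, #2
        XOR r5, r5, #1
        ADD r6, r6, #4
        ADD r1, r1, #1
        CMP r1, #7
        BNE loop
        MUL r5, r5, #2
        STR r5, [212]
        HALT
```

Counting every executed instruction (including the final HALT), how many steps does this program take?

MOV r5, #1 → r5=1
MOV r1, #2 → r1=2
MOV r6, #200 → r6=200
LDR r5, [r6] → r5=M[200]=19
XOR r5, r5, #4 → r5=19^4=23
LSR r5, r5, #2 → r5=23>>2=5
XOR r5, r5, #1 → r5=5^1=4
ADD r6, r6, #4 → r6=200+4=204
ADD r1, r1, #1 → r1=2+1=3
CMP r1, #7  (cmp 3,7)
BNE loop: taken
LDR r5, [r6] → r5=M[204]=19
XOR r5, r5, #4 → r5=19^4=23
LSR r5, r5, #2 → r5=23>>2=5
XOR r5, r5, #1 → r5=5^1=4
ADD r6, r6, #4 → r6=204+4=208
ADD r1, r1, #1 → r1=3+1=4
CMP r1, #7  (cmp 4,7)
BNE loop: taken
LDR r5, [r6] → r5=M[208]=25
XOR r5, r5, #4 → r5=25^4=29
LSR r5, r5, #2 → r5=29>>2=7
XOR r5, r5, #1 → r5=7^1=6
ADD r6, r6, #4 → r6=208+4=212
ADD r1, r1, #1 → r1=4+1=5
CMP r1, #7  (cmp 5,7)
BNE loop: taken
LDR r5, [r6] → r5=M[212]=12
XOR r5, r5, #4 → r5=12^4=8
LSR r5, r5, #2 → r5=8>>2=2
XOR r5, r5, #1 → r5=2^1=3
ADD r6, r6, #4 → r6=212+4=216
ADD r1, r1, #1 → r1=5+1=6
CMP r1, #7  (cmp 6,7)
BNE loop: taken
LDR r5, [r6] → r5=M[216]=13
XOR r5, r5, #4 → r5=13^4=9
LSR r5, r5, #2 → r5=9>>2=2
XOR r5, r5, #1 → r5=2^1=3
ADD r6, r6, #4 → r6=216+4=220
ADD r1, r1, #1 → r1=6+1=7
CMP r1, #7  (cmp 7,7)
BNE loop: not taken
MUL r5, r5, #2 → r5=3*2=6
STR r5, [212] → M[212]=6
halt.
Total executed instructions: 46.

46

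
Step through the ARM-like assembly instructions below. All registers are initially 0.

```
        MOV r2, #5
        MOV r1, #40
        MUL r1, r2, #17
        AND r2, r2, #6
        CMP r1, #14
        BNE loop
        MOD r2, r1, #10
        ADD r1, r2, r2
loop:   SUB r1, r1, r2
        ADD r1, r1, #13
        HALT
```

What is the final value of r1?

MOV r2, #5 → r2=5
MOV r1, #40 → r1=40
MUL r1, r2, #17 → r1=5*17=85
AND r2, r2, #6 → r2=5&6=4
CMP r1, #14  (cmp 85,14)
BNE loop: taken
SUB r1, r1, r2 → r1=85-4=81
ADD r1, r1, #13 → r1=81+13=94
halt.

94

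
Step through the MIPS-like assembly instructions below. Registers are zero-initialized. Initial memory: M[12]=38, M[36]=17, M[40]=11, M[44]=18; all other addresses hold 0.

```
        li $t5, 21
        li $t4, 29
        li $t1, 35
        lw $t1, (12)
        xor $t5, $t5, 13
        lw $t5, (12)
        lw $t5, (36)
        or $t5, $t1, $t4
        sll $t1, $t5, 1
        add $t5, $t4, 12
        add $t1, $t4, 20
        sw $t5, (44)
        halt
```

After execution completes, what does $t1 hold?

49

after li $t5, 21: $t5=21
after li $t4, 29: $t4=29
after li $t1, 35: $t1=35
after lw $t1, (12): $t1=M[12]=38
after xor $t5, $t5, 13: $t5=21^13=24
after lw $t5, (12): $t5=M[12]=38
after lw $t5, (36): $t5=M[36]=17
after or $t5, $t1, $t4: $t5=38|29=63
after sll $t1, $t5, 1: $t1=63<<1=126
after add $t5, $t4, 12: $t5=29+12=41
after add $t1, $t4, 20: $t1=29+20=49
sw $t5, (44) → M[44]=41
halt.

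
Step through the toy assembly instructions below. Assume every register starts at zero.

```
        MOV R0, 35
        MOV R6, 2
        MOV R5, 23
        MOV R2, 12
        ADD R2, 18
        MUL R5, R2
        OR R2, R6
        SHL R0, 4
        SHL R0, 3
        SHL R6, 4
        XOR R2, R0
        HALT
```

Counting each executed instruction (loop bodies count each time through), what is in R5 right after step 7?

MOV R0, 35 → R0=35
MOV R6, 2 → R6=2
MOV R5, 23 → R5=23
MOV R2, 12 → R2=12
ADD R2, 18 → R2=12+18=30
MUL R5, R2 → R5=23*30=690
OR R2, R6 → R2=30|2=30
After step 7: R5 = 690.

690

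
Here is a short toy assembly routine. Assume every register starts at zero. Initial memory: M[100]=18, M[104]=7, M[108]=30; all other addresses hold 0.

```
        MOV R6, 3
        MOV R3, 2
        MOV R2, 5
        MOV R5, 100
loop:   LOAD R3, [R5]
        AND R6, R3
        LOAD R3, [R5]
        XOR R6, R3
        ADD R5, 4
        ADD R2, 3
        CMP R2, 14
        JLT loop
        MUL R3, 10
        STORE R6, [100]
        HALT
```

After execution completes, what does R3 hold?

after MOV R6, 3: R6=3
after MOV R3, 2: R3=2
after MOV R2, 5: R2=5
after MOV R5, 100: R5=100
after LOAD R3, [R5]: R3=M[100]=18
after AND R6, R3: R6=3&18=2
after LOAD R3, [R5]: R3=M[100]=18
after XOR R6, R3: R6=2^18=16
after ADD R5, 4: R5=100+4=104
after ADD R2, 3: R2=5+3=8
CMP R2, 14  (cmp 8,14)
JLT loop: taken
after LOAD R3, [R5]: R3=M[104]=7
after AND R6, R3: R6=16&7=0
after LOAD R3, [R5]: R3=M[104]=7
after XOR R6, R3: R6=0^7=7
after ADD R5, 4: R5=104+4=108
after ADD R2, 3: R2=8+3=11
CMP R2, 14  (cmp 11,14)
JLT loop: taken
after LOAD R3, [R5]: R3=M[108]=30
after AND R6, R3: R6=7&30=6
after LOAD R3, [R5]: R3=M[108]=30
after XOR R6, R3: R6=6^30=24
after ADD R5, 4: R5=108+4=112
after ADD R2, 3: R2=11+3=14
CMP R2, 14  (cmp 14,14)
JLT loop: not taken
after MUL R3, 10: R3=30*10=300
STORE R6, [100] → M[100]=24
halt.

300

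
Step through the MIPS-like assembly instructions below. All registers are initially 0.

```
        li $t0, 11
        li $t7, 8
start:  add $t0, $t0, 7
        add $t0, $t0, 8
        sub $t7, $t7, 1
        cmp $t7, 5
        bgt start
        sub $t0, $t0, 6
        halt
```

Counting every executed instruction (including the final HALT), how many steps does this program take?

19

after li $t0, 11: $t0=11
after li $t7, 8: $t7=8
after add $t0, $t0, 7: $t0=11+7=18
after add $t0, $t0, 8: $t0=18+8=26
after sub $t7, $t7, 1: $t7=8-1=7
cmp $t7, 5  (cmp 7,5)
bgt start: taken
after add $t0, $t0, 7: $t0=26+7=33
after add $t0, $t0, 8: $t0=33+8=41
after sub $t7, $t7, 1: $t7=7-1=6
cmp $t7, 5  (cmp 6,5)
bgt start: taken
after add $t0, $t0, 7: $t0=41+7=48
after add $t0, $t0, 8: $t0=48+8=56
after sub $t7, $t7, 1: $t7=6-1=5
cmp $t7, 5  (cmp 5,5)
bgt start: not taken
after sub $t0, $t0, 6: $t0=56-6=50
halt.
Total executed instructions: 19.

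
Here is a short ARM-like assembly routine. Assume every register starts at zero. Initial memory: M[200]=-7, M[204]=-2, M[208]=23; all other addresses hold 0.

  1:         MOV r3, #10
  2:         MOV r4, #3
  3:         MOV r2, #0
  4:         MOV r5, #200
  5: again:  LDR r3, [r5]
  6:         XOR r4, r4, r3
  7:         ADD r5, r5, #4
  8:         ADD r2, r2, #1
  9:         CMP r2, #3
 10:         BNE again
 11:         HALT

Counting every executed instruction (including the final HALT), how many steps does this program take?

r3=10
r4=3
r2=0
r5=200
r3=M[200]=-7
r4=3^(-7)=-6
r5=200+4=204
r2=0+1=1
CMP r2, #3  (cmp 1,3)
BNE again: taken
r3=M[204]=-2
r4=(-6)^(-2)=4
r5=204+4=208
r2=1+1=2
CMP r2, #3  (cmp 2,3)
BNE again: taken
r3=M[208]=23
r4=4^23=19
r5=208+4=212
r2=2+1=3
CMP r2, #3  (cmp 3,3)
BNE again: not taken
halt.
Total executed instructions: 23.

23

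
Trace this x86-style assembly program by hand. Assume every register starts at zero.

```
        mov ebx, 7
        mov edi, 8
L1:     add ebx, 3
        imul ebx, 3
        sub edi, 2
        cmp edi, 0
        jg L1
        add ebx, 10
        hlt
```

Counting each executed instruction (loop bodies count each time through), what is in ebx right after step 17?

306

mov ebx, 7 → ebx=7
mov edi, 8 → edi=8
add ebx, 3 → ebx=7+3=10
imul ebx, 3 → ebx=10*3=30
sub edi, 2 → edi=8-2=6
cmp edi, 0  (cmp 6,0)
jg L1: taken
add ebx, 3 → ebx=30+3=33
imul ebx, 3 → ebx=33*3=99
sub edi, 2 → edi=6-2=4
cmp edi, 0  (cmp 4,0)
jg L1: taken
add ebx, 3 → ebx=99+3=102
imul ebx, 3 → ebx=102*3=306
sub edi, 2 → edi=4-2=2
cmp edi, 0  (cmp 2,0)
jg L1: taken
After step 17: ebx = 306.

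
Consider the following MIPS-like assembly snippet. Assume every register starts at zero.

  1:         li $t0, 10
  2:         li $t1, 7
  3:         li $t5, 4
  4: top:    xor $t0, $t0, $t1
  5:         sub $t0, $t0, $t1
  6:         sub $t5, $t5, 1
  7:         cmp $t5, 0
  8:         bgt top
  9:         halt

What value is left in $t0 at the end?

li $t0, 10 → $t0=10
li $t1, 7 → $t1=7
li $t5, 4 → $t5=4
xor $t0, $t0, $t1 → $t0=10^7=13
sub $t0, $t0, $t1 → $t0=13-7=6
sub $t5, $t5, 1 → $t5=4-1=3
cmp $t5, 0  (cmp 3,0)
bgt top: taken
xor $t0, $t0, $t1 → $t0=6^7=1
sub $t0, $t0, $t1 → $t0=1-7=-6
sub $t5, $t5, 1 → $t5=3-1=2
cmp $t5, 0  (cmp 2,0)
bgt top: taken
xor $t0, $t0, $t1 → $t0=(-6)^7=-3
sub $t0, $t0, $t1 → $t0=(-3)-7=-10
sub $t5, $t5, 1 → $t5=2-1=1
cmp $t5, 0  (cmp 1,0)
bgt top: taken
xor $t0, $t0, $t1 → $t0=(-10)^7=-15
sub $t0, $t0, $t1 → $t0=(-15)-7=-22
sub $t5, $t5, 1 → $t5=1-1=0
cmp $t5, 0  (cmp 0,0)
bgt top: not taken
halt.

-22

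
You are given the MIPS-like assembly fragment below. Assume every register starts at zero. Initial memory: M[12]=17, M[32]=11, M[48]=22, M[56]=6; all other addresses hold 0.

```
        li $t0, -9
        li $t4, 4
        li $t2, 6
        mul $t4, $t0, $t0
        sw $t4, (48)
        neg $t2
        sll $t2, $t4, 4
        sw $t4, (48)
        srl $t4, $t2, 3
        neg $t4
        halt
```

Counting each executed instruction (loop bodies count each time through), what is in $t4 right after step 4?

81

after li $t0, -9: $t0=-9
after li $t4, 4: $t4=4
after li $t2, 6: $t2=6
after mul $t4, $t0, $t0: $t4=(-9)*(-9)=81
After step 4: $t4 = 81.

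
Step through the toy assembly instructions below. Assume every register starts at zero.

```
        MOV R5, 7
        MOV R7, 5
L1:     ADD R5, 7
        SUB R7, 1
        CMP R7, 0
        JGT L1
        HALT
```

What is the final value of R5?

42

R5=7
R7=5
R5=7+7=14
R7=5-1=4
CMP R7, 0  (cmp 4,0)
JGT L1: taken
R5=14+7=21
R7=4-1=3
CMP R7, 0  (cmp 3,0)
JGT L1: taken
R5=21+7=28
R7=3-1=2
CMP R7, 0  (cmp 2,0)
JGT L1: taken
R5=28+7=35
R7=2-1=1
CMP R7, 0  (cmp 1,0)
JGT L1: taken
R5=35+7=42
R7=1-1=0
CMP R7, 0  (cmp 0,0)
JGT L1: not taken
halt.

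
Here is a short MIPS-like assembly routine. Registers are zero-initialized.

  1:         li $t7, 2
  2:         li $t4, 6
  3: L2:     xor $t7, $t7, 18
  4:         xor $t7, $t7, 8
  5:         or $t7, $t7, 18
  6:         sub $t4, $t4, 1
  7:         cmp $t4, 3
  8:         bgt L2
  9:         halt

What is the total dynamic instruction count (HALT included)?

li $t7, 2 → $t7=2
li $t4, 6 → $t4=6
xor $t7, $t7, 18 → $t7=2^18=16
xor $t7, $t7, 8 → $t7=16^8=24
or $t7, $t7, 18 → $t7=24|18=26
sub $t4, $t4, 1 → $t4=6-1=5
cmp $t4, 3  (cmp 5,3)
bgt L2: taken
xor $t7, $t7, 18 → $t7=26^18=8
xor $t7, $t7, 8 → $t7=8^8=0
or $t7, $t7, 18 → $t7=0|18=18
sub $t4, $t4, 1 → $t4=5-1=4
cmp $t4, 3  (cmp 4,3)
bgt L2: taken
xor $t7, $t7, 18 → $t7=18^18=0
xor $t7, $t7, 8 → $t7=0^8=8
or $t7, $t7, 18 → $t7=8|18=26
sub $t4, $t4, 1 → $t4=4-1=3
cmp $t4, 3  (cmp 3,3)
bgt L2: not taken
halt.
Total executed instructions: 21.

21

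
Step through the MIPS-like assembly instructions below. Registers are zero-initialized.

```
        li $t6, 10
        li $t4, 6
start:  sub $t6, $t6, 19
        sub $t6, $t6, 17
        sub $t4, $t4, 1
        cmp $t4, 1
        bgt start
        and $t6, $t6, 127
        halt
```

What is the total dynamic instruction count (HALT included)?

29

$t6=10
$t4=6
$t6=10-19=-9
$t6=(-9)-17=-26
$t4=6-1=5
cmp $t4, 1  (cmp 5,1)
bgt start: taken
$t6=(-26)-19=-45
$t6=(-45)-17=-62
$t4=5-1=4
cmp $t4, 1  (cmp 4,1)
bgt start: taken
$t6=(-62)-19=-81
$t6=(-81)-17=-98
$t4=4-1=3
cmp $t4, 1  (cmp 3,1)
bgt start: taken
$t6=(-98)-19=-117
$t6=(-117)-17=-134
$t4=3-1=2
cmp $t4, 1  (cmp 2,1)
bgt start: taken
$t6=(-134)-19=-153
$t6=(-153)-17=-170
$t4=2-1=1
cmp $t4, 1  (cmp 1,1)
bgt start: not taken
$t6=(-170)&127=86
halt.
Total executed instructions: 29.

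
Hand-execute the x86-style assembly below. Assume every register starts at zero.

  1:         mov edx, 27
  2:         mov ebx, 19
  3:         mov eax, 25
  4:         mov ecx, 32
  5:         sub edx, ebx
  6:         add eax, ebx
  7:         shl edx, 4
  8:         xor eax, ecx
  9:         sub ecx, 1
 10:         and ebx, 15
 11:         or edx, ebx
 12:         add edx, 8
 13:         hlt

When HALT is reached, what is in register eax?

edx=27
ebx=19
eax=25
ecx=32
edx=27-19=8
eax=25+19=44
edx=8<<4=128
eax=44^32=12
ecx=32-1=31
ebx=19&15=3
edx=128|3=131
edx=131+8=139
halt.

12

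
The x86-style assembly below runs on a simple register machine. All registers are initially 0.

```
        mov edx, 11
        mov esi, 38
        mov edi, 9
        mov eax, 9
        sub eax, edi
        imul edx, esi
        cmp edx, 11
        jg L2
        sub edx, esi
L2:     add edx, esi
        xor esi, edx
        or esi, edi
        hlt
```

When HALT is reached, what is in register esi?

495

mov edx, 11 → edx=11
mov esi, 38 → esi=38
mov edi, 9 → edi=9
mov eax, 9 → eax=9
sub eax, edi → eax=9-9=0
imul edx, esi → edx=11*38=418
cmp edx, 11  (cmp 418,11)
jg L2: taken
add edx, esi → edx=418+38=456
xor esi, edx → esi=38^456=494
or esi, edi → esi=494|9=495
halt.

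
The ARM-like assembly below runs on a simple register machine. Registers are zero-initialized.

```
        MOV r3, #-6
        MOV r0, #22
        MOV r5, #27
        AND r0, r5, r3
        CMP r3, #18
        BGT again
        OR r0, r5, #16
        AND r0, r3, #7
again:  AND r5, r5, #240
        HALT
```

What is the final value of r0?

after MOV r3, #-6: r3=-6
after MOV r0, #22: r0=22
after MOV r5, #27: r5=27
after AND r0, r5, r3: r0=27&(-6)=26
CMP r3, #18  (cmp -6,18)
BGT again: not taken
after OR r0, r5, #16: r0=27|16=27
after AND r0, r3, #7: r0=(-6)&7=2
after AND r5, r5, #240: r5=27&240=16
halt.

2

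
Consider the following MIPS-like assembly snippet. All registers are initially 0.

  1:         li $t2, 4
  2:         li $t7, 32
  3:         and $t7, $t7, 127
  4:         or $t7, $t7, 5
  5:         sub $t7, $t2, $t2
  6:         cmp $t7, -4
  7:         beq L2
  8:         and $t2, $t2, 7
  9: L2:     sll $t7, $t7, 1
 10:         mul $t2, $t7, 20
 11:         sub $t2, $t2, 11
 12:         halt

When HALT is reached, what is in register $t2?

after li $t2, 4: $t2=4
after li $t7, 32: $t7=32
after and $t7, $t7, 127: $t7=32&127=32
after or $t7, $t7, 5: $t7=32|5=37
after sub $t7, $t2, $t2: $t7=4-4=0
cmp $t7, -4  (cmp 0,-4)
beq L2: not taken
after and $t2, $t2, 7: $t2=4&7=4
after sll $t7, $t7, 1: $t7=0<<1=0
after mul $t2, $t7, 20: $t2=0*20=0
after sub $t2, $t2, 11: $t2=0-11=-11
halt.

-11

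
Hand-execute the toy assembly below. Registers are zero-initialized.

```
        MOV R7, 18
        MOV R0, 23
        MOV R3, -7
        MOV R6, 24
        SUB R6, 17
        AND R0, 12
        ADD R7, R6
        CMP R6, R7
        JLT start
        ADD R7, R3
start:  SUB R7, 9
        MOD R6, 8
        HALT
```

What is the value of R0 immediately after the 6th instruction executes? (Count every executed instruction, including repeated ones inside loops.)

MOV R7, 18 → R7=18
MOV R0, 23 → R0=23
MOV R3, -7 → R3=-7
MOV R6, 24 → R6=24
SUB R6, 17 → R6=24-17=7
AND R0, 12 → R0=23&12=4
After step 6: R0 = 4.

4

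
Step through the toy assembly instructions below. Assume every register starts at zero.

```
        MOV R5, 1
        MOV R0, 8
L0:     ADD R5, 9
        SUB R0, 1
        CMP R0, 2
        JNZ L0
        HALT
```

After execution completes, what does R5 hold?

after MOV R5, 1: R5=1
after MOV R0, 8: R0=8
after ADD R5, 9: R5=1+9=10
after SUB R0, 1: R0=8-1=7
CMP R0, 2  (cmp 7,2)
JNZ L0: taken
after ADD R5, 9: R5=10+9=19
after SUB R0, 1: R0=7-1=6
CMP R0, 2  (cmp 6,2)
JNZ L0: taken
after ADD R5, 9: R5=19+9=28
after SUB R0, 1: R0=6-1=5
CMP R0, 2  (cmp 5,2)
JNZ L0: taken
after ADD R5, 9: R5=28+9=37
after SUB R0, 1: R0=5-1=4
CMP R0, 2  (cmp 4,2)
JNZ L0: taken
after ADD R5, 9: R5=37+9=46
after SUB R0, 1: R0=4-1=3
CMP R0, 2  (cmp 3,2)
JNZ L0: taken
after ADD R5, 9: R5=46+9=55
after SUB R0, 1: R0=3-1=2
CMP R0, 2  (cmp 2,2)
JNZ L0: not taken
halt.

55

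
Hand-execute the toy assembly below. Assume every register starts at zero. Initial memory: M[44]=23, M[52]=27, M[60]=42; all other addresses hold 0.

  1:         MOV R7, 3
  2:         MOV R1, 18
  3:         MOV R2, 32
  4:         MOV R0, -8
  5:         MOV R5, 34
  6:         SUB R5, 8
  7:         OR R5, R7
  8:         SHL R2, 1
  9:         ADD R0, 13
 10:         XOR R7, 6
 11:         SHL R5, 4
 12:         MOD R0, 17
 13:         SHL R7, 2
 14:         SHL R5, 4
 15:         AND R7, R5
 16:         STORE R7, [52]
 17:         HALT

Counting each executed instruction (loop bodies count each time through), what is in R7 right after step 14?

R7=3
R1=18
R2=32
R0=-8
R5=34
R5=34-8=26
R5=26|3=27
R2=32<<1=64
R0=(-8)+13=5
R7=3^6=5
R5=27<<4=432
R0=5%17=5
R7=5<<2=20
R5=432<<4=6912
After step 14: R7 = 20.

20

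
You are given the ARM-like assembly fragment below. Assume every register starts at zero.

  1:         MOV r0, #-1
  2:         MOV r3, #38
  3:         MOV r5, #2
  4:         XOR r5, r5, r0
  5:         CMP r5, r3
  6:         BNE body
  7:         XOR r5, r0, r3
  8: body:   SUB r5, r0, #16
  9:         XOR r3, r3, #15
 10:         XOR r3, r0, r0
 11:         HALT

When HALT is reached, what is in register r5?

-17

after MOV r0, #-1: r0=-1
after MOV r3, #38: r3=38
after MOV r5, #2: r5=2
after XOR r5, r5, r0: r5=2^(-1)=-3
CMP r5, r3  (cmp -3,38)
BNE body: taken
after SUB r5, r0, #16: r5=(-1)-16=-17
after XOR r3, r3, #15: r3=38^15=41
after XOR r3, r0, r0: r3=(-1)^(-1)=0
halt.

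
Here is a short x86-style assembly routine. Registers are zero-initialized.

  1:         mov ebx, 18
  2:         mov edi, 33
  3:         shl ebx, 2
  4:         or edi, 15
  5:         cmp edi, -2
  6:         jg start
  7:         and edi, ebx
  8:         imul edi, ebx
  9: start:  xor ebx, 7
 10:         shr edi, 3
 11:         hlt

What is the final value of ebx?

79

mov ebx, 18 → ebx=18
mov edi, 33 → edi=33
shl ebx, 2 → ebx=18<<2=72
or edi, 15 → edi=33|15=47
cmp edi, -2  (cmp 47,-2)
jg start: taken
xor ebx, 7 → ebx=72^7=79
shr edi, 3 → edi=47>>3=5
halt.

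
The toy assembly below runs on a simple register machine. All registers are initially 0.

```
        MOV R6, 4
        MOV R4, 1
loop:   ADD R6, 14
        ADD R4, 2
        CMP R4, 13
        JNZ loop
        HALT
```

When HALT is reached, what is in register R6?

R6=4
R4=1
R6=4+14=18
R4=1+2=3
CMP R4, 13  (cmp 3,13)
JNZ loop: taken
R6=18+14=32
R4=3+2=5
CMP R4, 13  (cmp 5,13)
JNZ loop: taken
R6=32+14=46
R4=5+2=7
CMP R4, 13  (cmp 7,13)
JNZ loop: taken
R6=46+14=60
R4=7+2=9
CMP R4, 13  (cmp 9,13)
JNZ loop: taken
R6=60+14=74
R4=9+2=11
CMP R4, 13  (cmp 11,13)
JNZ loop: taken
R6=74+14=88
R4=11+2=13
CMP R4, 13  (cmp 13,13)
JNZ loop: not taken
halt.

88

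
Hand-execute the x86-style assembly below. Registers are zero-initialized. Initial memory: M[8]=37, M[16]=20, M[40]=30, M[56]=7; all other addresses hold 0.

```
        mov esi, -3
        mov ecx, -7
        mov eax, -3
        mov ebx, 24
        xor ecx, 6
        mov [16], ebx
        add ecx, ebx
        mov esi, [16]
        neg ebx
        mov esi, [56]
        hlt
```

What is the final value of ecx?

esi=-3
ecx=-7
eax=-3
ebx=24
ecx=(-7)^6=-1
mov [16], ebx → M[16]=24
ecx=(-1)+24=23
esi=M[16]=24
ebx=-(24)=-24
esi=M[56]=7
halt.

23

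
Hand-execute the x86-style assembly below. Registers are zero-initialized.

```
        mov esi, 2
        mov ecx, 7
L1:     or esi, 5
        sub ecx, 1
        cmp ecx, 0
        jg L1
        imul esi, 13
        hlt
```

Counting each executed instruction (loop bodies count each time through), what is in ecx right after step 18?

after mov esi, 2: esi=2
after mov ecx, 7: ecx=7
after or esi, 5: esi=2|5=7
after sub ecx, 1: ecx=7-1=6
cmp ecx, 0  (cmp 6,0)
jg L1: taken
after or esi, 5: esi=7|5=7
after sub ecx, 1: ecx=6-1=5
cmp ecx, 0  (cmp 5,0)
jg L1: taken
after or esi, 5: esi=7|5=7
after sub ecx, 1: ecx=5-1=4
cmp ecx, 0  (cmp 4,0)
jg L1: taken
after or esi, 5: esi=7|5=7
after sub ecx, 1: ecx=4-1=3
cmp ecx, 0  (cmp 3,0)
jg L1: taken
After step 18: ecx = 3.

3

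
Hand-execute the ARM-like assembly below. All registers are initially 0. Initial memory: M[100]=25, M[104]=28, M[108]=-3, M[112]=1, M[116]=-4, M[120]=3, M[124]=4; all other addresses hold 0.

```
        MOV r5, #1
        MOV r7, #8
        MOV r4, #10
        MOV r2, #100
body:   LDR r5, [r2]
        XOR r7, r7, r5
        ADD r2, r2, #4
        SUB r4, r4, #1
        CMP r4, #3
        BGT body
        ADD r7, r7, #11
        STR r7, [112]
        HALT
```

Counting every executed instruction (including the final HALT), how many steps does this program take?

after MOV r5, #1: r5=1
after MOV r7, #8: r7=8
after MOV r4, #10: r4=10
after MOV r2, #100: r2=100
after LDR r5, [r2]: r5=M[100]=25
after XOR r7, r7, r5: r7=8^25=17
after ADD r2, r2, #4: r2=100+4=104
after SUB r4, r4, #1: r4=10-1=9
CMP r4, #3  (cmp 9,3)
BGT body: taken
after LDR r5, [r2]: r5=M[104]=28
after XOR r7, r7, r5: r7=17^28=13
after ADD r2, r2, #4: r2=104+4=108
after SUB r4, r4, #1: r4=9-1=8
CMP r4, #3  (cmp 8,3)
BGT body: taken
after LDR r5, [r2]: r5=M[108]=-3
after XOR r7, r7, r5: r7=13^(-3)=-16
after ADD r2, r2, #4: r2=108+4=112
after SUB r4, r4, #1: r4=8-1=7
CMP r4, #3  (cmp 7,3)
BGT body: taken
after LDR r5, [r2]: r5=M[112]=1
after XOR r7, r7, r5: r7=(-16)^1=-15
after ADD r2, r2, #4: r2=112+4=116
after SUB r4, r4, #1: r4=7-1=6
CMP r4, #3  (cmp 6,3)
BGT body: taken
after LDR r5, [r2]: r5=M[116]=-4
after XOR r7, r7, r5: r7=(-15)^(-4)=13
after ADD r2, r2, #4: r2=116+4=120
after SUB r4, r4, #1: r4=6-1=5
CMP r4, #3  (cmp 5,3)
BGT body: taken
after LDR r5, [r2]: r5=M[120]=3
after XOR r7, r7, r5: r7=13^3=14
after ADD r2, r2, #4: r2=120+4=124
after SUB r4, r4, #1: r4=5-1=4
CMP r4, #3  (cmp 4,3)
BGT body: taken
after LDR r5, [r2]: r5=M[124]=4
after XOR r7, r7, r5: r7=14^4=10
after ADD r2, r2, #4: r2=124+4=128
after SUB r4, r4, #1: r4=4-1=3
CMP r4, #3  (cmp 3,3)
BGT body: not taken
after ADD r7, r7, #11: r7=10+11=21
STR r7, [112] → M[112]=21
halt.
Total executed instructions: 49.

49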